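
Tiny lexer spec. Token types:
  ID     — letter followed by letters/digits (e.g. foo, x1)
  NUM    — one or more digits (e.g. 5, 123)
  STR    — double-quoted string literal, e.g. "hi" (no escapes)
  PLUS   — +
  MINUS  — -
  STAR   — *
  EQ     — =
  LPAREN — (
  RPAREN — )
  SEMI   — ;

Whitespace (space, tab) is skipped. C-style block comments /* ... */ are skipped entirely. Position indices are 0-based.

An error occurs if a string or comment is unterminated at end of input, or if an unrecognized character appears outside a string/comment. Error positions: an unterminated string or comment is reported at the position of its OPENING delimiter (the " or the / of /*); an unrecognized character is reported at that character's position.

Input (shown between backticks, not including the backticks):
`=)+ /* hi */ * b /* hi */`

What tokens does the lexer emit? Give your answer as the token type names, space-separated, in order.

Answer: EQ RPAREN PLUS STAR ID

Derivation:
pos=0: emit EQ '='
pos=1: emit RPAREN ')'
pos=2: emit PLUS '+'
pos=4: enter COMMENT mode (saw '/*')
exit COMMENT mode (now at pos=12)
pos=13: emit STAR '*'
pos=15: emit ID 'b' (now at pos=16)
pos=17: enter COMMENT mode (saw '/*')
exit COMMENT mode (now at pos=25)
DONE. 5 tokens: [EQ, RPAREN, PLUS, STAR, ID]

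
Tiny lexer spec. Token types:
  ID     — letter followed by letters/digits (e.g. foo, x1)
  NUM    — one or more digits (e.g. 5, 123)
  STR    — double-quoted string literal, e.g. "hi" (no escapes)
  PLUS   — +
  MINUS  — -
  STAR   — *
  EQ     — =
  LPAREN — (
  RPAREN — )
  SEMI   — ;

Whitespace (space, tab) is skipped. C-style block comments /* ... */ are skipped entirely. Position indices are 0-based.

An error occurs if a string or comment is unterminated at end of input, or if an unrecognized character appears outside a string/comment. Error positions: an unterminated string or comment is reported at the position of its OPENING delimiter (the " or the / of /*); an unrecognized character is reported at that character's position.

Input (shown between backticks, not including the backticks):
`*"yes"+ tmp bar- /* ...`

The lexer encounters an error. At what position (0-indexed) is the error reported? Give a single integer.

pos=0: emit STAR '*'
pos=1: enter STRING mode
pos=1: emit STR "yes" (now at pos=6)
pos=6: emit PLUS '+'
pos=8: emit ID 'tmp' (now at pos=11)
pos=12: emit ID 'bar' (now at pos=15)
pos=15: emit MINUS '-'
pos=17: enter COMMENT mode (saw '/*')
pos=17: ERROR — unterminated comment (reached EOF)

Answer: 17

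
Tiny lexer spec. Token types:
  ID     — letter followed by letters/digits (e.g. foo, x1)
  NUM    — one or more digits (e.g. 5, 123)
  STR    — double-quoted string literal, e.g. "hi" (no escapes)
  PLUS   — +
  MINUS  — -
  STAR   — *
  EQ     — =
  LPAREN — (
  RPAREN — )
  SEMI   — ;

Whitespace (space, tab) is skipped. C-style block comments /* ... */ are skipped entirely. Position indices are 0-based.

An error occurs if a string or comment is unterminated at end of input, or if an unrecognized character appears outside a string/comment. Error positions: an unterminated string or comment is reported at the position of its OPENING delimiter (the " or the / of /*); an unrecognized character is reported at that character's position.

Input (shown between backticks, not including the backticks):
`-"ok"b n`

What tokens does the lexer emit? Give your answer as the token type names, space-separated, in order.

Answer: MINUS STR ID ID

Derivation:
pos=0: emit MINUS '-'
pos=1: enter STRING mode
pos=1: emit STR "ok" (now at pos=5)
pos=5: emit ID 'b' (now at pos=6)
pos=7: emit ID 'n' (now at pos=8)
DONE. 4 tokens: [MINUS, STR, ID, ID]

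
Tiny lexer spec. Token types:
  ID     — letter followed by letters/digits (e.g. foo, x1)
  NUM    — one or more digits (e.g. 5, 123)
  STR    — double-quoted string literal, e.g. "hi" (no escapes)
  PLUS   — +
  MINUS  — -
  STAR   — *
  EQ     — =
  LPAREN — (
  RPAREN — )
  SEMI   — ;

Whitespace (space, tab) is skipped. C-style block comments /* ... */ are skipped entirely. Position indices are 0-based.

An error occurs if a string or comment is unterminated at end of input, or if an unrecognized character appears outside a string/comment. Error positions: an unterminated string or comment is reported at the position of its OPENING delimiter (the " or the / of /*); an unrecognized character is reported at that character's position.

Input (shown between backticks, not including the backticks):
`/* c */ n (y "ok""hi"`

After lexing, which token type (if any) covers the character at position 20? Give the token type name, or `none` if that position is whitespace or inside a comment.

pos=0: enter COMMENT mode (saw '/*')
exit COMMENT mode (now at pos=7)
pos=8: emit ID 'n' (now at pos=9)
pos=10: emit LPAREN '('
pos=11: emit ID 'y' (now at pos=12)
pos=13: enter STRING mode
pos=13: emit STR "ok" (now at pos=17)
pos=17: enter STRING mode
pos=17: emit STR "hi" (now at pos=21)
DONE. 5 tokens: [ID, LPAREN, ID, STR, STR]
Position 20: char is '"' -> STR

Answer: STR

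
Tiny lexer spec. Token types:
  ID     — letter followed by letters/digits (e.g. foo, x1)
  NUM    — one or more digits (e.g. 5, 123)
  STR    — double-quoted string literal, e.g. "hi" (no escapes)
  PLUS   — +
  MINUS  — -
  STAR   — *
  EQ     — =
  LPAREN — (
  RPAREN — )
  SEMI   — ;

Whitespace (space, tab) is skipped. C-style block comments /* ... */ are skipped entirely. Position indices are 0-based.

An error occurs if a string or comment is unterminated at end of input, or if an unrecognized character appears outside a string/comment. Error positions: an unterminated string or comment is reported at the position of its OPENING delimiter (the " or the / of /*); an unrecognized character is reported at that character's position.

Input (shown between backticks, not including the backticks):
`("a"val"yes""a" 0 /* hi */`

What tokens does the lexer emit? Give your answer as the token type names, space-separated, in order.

pos=0: emit LPAREN '('
pos=1: enter STRING mode
pos=1: emit STR "a" (now at pos=4)
pos=4: emit ID 'val' (now at pos=7)
pos=7: enter STRING mode
pos=7: emit STR "yes" (now at pos=12)
pos=12: enter STRING mode
pos=12: emit STR "a" (now at pos=15)
pos=16: emit NUM '0' (now at pos=17)
pos=18: enter COMMENT mode (saw '/*')
exit COMMENT mode (now at pos=26)
DONE. 6 tokens: [LPAREN, STR, ID, STR, STR, NUM]

Answer: LPAREN STR ID STR STR NUM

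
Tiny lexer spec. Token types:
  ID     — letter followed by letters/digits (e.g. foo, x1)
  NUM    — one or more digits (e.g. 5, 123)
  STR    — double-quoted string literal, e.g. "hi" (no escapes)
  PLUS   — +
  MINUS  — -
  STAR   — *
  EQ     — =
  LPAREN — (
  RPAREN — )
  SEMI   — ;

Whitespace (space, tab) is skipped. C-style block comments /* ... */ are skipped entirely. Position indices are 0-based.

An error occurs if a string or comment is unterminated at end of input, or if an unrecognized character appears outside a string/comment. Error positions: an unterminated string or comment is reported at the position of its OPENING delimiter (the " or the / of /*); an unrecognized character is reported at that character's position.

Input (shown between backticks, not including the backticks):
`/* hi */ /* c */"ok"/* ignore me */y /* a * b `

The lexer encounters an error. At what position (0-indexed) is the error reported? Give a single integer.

pos=0: enter COMMENT mode (saw '/*')
exit COMMENT mode (now at pos=8)
pos=9: enter COMMENT mode (saw '/*')
exit COMMENT mode (now at pos=16)
pos=16: enter STRING mode
pos=16: emit STR "ok" (now at pos=20)
pos=20: enter COMMENT mode (saw '/*')
exit COMMENT mode (now at pos=35)
pos=35: emit ID 'y' (now at pos=36)
pos=37: enter COMMENT mode (saw '/*')
pos=37: ERROR — unterminated comment (reached EOF)

Answer: 37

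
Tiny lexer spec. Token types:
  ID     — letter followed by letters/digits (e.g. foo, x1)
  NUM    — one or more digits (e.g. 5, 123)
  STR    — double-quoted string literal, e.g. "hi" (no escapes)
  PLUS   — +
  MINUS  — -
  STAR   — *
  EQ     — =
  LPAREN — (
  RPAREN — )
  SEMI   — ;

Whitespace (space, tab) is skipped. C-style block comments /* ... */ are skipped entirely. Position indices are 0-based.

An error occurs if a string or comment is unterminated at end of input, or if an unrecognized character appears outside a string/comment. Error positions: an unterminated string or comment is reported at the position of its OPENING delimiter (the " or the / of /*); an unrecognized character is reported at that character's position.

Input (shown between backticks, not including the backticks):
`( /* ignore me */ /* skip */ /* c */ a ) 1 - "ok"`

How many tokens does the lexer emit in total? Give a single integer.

pos=0: emit LPAREN '('
pos=2: enter COMMENT mode (saw '/*')
exit COMMENT mode (now at pos=17)
pos=18: enter COMMENT mode (saw '/*')
exit COMMENT mode (now at pos=28)
pos=29: enter COMMENT mode (saw '/*')
exit COMMENT mode (now at pos=36)
pos=37: emit ID 'a' (now at pos=38)
pos=39: emit RPAREN ')'
pos=41: emit NUM '1' (now at pos=42)
pos=43: emit MINUS '-'
pos=45: enter STRING mode
pos=45: emit STR "ok" (now at pos=49)
DONE. 6 tokens: [LPAREN, ID, RPAREN, NUM, MINUS, STR]

Answer: 6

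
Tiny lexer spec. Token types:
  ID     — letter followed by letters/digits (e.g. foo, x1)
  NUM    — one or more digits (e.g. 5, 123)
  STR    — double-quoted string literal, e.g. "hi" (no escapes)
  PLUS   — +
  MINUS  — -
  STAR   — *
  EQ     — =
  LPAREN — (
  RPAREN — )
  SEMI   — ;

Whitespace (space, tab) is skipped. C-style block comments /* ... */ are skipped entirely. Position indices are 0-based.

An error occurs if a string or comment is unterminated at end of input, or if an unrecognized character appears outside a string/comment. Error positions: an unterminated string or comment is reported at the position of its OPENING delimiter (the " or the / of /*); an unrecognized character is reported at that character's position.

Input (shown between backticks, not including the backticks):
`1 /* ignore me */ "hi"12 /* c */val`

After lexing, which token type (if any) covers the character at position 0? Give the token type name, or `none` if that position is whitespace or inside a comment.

Answer: NUM

Derivation:
pos=0: emit NUM '1' (now at pos=1)
pos=2: enter COMMENT mode (saw '/*')
exit COMMENT mode (now at pos=17)
pos=18: enter STRING mode
pos=18: emit STR "hi" (now at pos=22)
pos=22: emit NUM '12' (now at pos=24)
pos=25: enter COMMENT mode (saw '/*')
exit COMMENT mode (now at pos=32)
pos=32: emit ID 'val' (now at pos=35)
DONE. 4 tokens: [NUM, STR, NUM, ID]
Position 0: char is '1' -> NUM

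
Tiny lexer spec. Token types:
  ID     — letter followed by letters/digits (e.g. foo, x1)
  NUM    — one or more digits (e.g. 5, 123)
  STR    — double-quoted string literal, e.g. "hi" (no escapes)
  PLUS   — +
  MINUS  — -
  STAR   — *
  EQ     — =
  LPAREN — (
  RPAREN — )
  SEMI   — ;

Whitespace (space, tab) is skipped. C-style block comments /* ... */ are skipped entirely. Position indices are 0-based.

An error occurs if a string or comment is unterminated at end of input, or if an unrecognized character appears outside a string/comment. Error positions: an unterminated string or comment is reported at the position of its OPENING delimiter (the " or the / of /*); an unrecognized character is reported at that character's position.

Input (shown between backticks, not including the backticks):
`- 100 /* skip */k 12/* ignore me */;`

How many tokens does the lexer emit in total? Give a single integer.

Answer: 5

Derivation:
pos=0: emit MINUS '-'
pos=2: emit NUM '100' (now at pos=5)
pos=6: enter COMMENT mode (saw '/*')
exit COMMENT mode (now at pos=16)
pos=16: emit ID 'k' (now at pos=17)
pos=18: emit NUM '12' (now at pos=20)
pos=20: enter COMMENT mode (saw '/*')
exit COMMENT mode (now at pos=35)
pos=35: emit SEMI ';'
DONE. 5 tokens: [MINUS, NUM, ID, NUM, SEMI]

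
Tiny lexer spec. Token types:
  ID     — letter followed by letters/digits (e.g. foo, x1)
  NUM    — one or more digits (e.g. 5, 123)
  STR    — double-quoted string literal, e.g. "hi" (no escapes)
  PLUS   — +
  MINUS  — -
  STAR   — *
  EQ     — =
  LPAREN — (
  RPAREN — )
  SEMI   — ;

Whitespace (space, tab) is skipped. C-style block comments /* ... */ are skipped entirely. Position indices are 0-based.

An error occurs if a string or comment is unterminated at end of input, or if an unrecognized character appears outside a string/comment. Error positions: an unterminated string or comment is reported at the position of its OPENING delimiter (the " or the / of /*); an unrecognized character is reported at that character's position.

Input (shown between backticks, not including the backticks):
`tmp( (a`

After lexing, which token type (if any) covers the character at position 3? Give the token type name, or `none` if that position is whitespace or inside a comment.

Answer: LPAREN

Derivation:
pos=0: emit ID 'tmp' (now at pos=3)
pos=3: emit LPAREN '('
pos=5: emit LPAREN '('
pos=6: emit ID 'a' (now at pos=7)
DONE. 4 tokens: [ID, LPAREN, LPAREN, ID]
Position 3: char is '(' -> LPAREN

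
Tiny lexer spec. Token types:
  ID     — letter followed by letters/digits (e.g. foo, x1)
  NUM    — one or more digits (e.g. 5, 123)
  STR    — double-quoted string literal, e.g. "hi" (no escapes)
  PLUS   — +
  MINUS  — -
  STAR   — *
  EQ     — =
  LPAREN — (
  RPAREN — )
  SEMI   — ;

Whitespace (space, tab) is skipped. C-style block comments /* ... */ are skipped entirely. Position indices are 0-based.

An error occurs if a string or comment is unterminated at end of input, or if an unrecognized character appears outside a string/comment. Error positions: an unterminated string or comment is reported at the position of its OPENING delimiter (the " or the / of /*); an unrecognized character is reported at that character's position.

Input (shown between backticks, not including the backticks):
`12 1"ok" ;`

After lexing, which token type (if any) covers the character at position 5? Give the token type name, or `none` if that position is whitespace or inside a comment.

pos=0: emit NUM '12' (now at pos=2)
pos=3: emit NUM '1' (now at pos=4)
pos=4: enter STRING mode
pos=4: emit STR "ok" (now at pos=8)
pos=9: emit SEMI ';'
DONE. 4 tokens: [NUM, NUM, STR, SEMI]
Position 5: char is 'o' -> STR

Answer: STR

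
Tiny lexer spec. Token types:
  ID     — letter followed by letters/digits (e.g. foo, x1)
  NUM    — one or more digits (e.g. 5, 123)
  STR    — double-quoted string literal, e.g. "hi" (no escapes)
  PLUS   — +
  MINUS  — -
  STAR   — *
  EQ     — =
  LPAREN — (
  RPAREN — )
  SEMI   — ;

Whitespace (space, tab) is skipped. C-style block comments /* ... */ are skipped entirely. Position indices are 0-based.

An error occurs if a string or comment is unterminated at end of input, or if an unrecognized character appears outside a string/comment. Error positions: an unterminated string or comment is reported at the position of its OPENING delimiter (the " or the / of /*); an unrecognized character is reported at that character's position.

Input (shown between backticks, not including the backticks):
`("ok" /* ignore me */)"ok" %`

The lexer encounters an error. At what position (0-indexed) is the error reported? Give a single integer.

Answer: 27

Derivation:
pos=0: emit LPAREN '('
pos=1: enter STRING mode
pos=1: emit STR "ok" (now at pos=5)
pos=6: enter COMMENT mode (saw '/*')
exit COMMENT mode (now at pos=21)
pos=21: emit RPAREN ')'
pos=22: enter STRING mode
pos=22: emit STR "ok" (now at pos=26)
pos=27: ERROR — unrecognized char '%'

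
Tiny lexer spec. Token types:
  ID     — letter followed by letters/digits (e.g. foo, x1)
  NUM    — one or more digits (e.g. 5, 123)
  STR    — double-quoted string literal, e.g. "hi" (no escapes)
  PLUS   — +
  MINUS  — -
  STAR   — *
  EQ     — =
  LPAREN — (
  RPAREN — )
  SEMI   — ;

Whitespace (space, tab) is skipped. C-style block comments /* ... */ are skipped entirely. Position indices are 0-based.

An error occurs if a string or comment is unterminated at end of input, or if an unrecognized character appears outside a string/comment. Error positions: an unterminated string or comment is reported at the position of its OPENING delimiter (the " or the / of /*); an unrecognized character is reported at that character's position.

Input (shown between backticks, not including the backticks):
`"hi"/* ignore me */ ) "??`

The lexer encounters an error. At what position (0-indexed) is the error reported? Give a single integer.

Answer: 22

Derivation:
pos=0: enter STRING mode
pos=0: emit STR "hi" (now at pos=4)
pos=4: enter COMMENT mode (saw '/*')
exit COMMENT mode (now at pos=19)
pos=20: emit RPAREN ')'
pos=22: enter STRING mode
pos=22: ERROR — unterminated string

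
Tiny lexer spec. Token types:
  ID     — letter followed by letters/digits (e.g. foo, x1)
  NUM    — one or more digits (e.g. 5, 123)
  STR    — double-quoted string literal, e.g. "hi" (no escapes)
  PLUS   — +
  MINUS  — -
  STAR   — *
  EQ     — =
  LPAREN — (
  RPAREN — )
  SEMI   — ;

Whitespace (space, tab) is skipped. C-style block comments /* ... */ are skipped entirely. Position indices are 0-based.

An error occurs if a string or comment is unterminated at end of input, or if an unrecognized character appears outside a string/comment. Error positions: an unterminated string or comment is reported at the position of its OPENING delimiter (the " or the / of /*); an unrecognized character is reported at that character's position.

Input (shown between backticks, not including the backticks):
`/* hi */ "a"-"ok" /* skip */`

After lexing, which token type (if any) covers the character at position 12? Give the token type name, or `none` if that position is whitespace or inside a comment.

pos=0: enter COMMENT mode (saw '/*')
exit COMMENT mode (now at pos=8)
pos=9: enter STRING mode
pos=9: emit STR "a" (now at pos=12)
pos=12: emit MINUS '-'
pos=13: enter STRING mode
pos=13: emit STR "ok" (now at pos=17)
pos=18: enter COMMENT mode (saw '/*')
exit COMMENT mode (now at pos=28)
DONE. 3 tokens: [STR, MINUS, STR]
Position 12: char is '-' -> MINUS

Answer: MINUS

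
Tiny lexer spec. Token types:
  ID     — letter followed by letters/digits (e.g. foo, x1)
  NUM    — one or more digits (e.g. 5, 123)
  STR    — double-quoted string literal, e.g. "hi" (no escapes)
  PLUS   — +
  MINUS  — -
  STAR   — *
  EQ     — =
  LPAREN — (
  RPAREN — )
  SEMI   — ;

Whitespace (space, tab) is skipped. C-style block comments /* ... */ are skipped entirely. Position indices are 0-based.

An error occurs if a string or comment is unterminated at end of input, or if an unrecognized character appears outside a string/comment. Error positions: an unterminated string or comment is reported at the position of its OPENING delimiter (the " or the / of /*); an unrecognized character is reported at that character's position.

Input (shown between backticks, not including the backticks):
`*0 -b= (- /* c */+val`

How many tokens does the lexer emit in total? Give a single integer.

Answer: 9

Derivation:
pos=0: emit STAR '*'
pos=1: emit NUM '0' (now at pos=2)
pos=3: emit MINUS '-'
pos=4: emit ID 'b' (now at pos=5)
pos=5: emit EQ '='
pos=7: emit LPAREN '('
pos=8: emit MINUS '-'
pos=10: enter COMMENT mode (saw '/*')
exit COMMENT mode (now at pos=17)
pos=17: emit PLUS '+'
pos=18: emit ID 'val' (now at pos=21)
DONE. 9 tokens: [STAR, NUM, MINUS, ID, EQ, LPAREN, MINUS, PLUS, ID]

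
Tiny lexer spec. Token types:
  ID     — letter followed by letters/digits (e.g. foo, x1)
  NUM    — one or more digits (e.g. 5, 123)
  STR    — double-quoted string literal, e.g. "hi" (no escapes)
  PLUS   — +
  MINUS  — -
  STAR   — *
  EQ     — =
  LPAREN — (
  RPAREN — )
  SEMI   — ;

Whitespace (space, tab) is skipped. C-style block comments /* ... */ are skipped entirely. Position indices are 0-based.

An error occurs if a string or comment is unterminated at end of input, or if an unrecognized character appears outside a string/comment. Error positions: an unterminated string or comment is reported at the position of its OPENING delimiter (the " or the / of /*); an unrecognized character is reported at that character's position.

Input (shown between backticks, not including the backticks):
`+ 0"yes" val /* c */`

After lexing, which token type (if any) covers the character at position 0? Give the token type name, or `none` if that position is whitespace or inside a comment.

Answer: PLUS

Derivation:
pos=0: emit PLUS '+'
pos=2: emit NUM '0' (now at pos=3)
pos=3: enter STRING mode
pos=3: emit STR "yes" (now at pos=8)
pos=9: emit ID 'val' (now at pos=12)
pos=13: enter COMMENT mode (saw '/*')
exit COMMENT mode (now at pos=20)
DONE. 4 tokens: [PLUS, NUM, STR, ID]
Position 0: char is '+' -> PLUS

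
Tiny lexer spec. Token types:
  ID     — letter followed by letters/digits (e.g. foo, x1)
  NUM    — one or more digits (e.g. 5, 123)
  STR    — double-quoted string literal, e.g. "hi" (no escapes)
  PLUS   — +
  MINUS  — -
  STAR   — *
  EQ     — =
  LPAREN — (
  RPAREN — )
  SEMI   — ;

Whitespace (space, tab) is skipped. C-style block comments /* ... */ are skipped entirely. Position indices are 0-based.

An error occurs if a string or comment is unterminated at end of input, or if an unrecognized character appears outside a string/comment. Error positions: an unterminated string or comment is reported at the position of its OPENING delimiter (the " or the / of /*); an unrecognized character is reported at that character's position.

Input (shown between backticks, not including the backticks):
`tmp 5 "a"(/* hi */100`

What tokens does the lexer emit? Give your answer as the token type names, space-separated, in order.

Answer: ID NUM STR LPAREN NUM

Derivation:
pos=0: emit ID 'tmp' (now at pos=3)
pos=4: emit NUM '5' (now at pos=5)
pos=6: enter STRING mode
pos=6: emit STR "a" (now at pos=9)
pos=9: emit LPAREN '('
pos=10: enter COMMENT mode (saw '/*')
exit COMMENT mode (now at pos=18)
pos=18: emit NUM '100' (now at pos=21)
DONE. 5 tokens: [ID, NUM, STR, LPAREN, NUM]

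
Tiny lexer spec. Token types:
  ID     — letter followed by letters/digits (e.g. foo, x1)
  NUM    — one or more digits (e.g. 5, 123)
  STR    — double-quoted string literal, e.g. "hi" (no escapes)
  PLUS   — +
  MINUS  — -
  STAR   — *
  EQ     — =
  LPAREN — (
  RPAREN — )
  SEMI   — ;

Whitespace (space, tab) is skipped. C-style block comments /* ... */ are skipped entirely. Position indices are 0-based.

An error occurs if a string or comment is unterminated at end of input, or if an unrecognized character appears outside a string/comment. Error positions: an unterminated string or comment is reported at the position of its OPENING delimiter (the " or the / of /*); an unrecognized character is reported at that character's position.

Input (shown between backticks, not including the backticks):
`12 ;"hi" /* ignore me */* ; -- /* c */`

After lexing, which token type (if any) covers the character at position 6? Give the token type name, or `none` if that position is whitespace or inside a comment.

Answer: STR

Derivation:
pos=0: emit NUM '12' (now at pos=2)
pos=3: emit SEMI ';'
pos=4: enter STRING mode
pos=4: emit STR "hi" (now at pos=8)
pos=9: enter COMMENT mode (saw '/*')
exit COMMENT mode (now at pos=24)
pos=24: emit STAR '*'
pos=26: emit SEMI ';'
pos=28: emit MINUS '-'
pos=29: emit MINUS '-'
pos=31: enter COMMENT mode (saw '/*')
exit COMMENT mode (now at pos=38)
DONE. 7 tokens: [NUM, SEMI, STR, STAR, SEMI, MINUS, MINUS]
Position 6: char is 'i' -> STR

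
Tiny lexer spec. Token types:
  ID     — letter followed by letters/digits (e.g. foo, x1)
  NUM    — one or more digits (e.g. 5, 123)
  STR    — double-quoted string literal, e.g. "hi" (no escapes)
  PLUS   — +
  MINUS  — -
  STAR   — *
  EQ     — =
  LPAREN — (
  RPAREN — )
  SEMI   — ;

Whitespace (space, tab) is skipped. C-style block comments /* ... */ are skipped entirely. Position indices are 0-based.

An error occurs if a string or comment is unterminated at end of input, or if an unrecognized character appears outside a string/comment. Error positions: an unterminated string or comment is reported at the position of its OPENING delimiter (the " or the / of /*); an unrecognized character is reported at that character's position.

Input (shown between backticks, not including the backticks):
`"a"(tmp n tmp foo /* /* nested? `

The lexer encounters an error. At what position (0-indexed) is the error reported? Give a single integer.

Answer: 18

Derivation:
pos=0: enter STRING mode
pos=0: emit STR "a" (now at pos=3)
pos=3: emit LPAREN '('
pos=4: emit ID 'tmp' (now at pos=7)
pos=8: emit ID 'n' (now at pos=9)
pos=10: emit ID 'tmp' (now at pos=13)
pos=14: emit ID 'foo' (now at pos=17)
pos=18: enter COMMENT mode (saw '/*')
pos=18: ERROR — unterminated comment (reached EOF)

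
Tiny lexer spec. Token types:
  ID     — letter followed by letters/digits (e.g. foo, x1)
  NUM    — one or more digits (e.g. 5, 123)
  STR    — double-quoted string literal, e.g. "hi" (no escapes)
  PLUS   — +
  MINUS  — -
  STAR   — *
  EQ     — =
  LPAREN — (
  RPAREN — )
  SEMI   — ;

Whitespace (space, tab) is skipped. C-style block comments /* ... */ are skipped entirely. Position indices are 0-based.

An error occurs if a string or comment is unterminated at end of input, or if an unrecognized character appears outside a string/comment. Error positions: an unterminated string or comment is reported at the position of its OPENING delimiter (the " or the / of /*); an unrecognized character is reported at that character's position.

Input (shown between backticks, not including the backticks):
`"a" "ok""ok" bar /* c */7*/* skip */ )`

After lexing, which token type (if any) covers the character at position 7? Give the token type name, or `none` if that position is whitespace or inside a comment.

Answer: STR

Derivation:
pos=0: enter STRING mode
pos=0: emit STR "a" (now at pos=3)
pos=4: enter STRING mode
pos=4: emit STR "ok" (now at pos=8)
pos=8: enter STRING mode
pos=8: emit STR "ok" (now at pos=12)
pos=13: emit ID 'bar' (now at pos=16)
pos=17: enter COMMENT mode (saw '/*')
exit COMMENT mode (now at pos=24)
pos=24: emit NUM '7' (now at pos=25)
pos=25: emit STAR '*'
pos=26: enter COMMENT mode (saw '/*')
exit COMMENT mode (now at pos=36)
pos=37: emit RPAREN ')'
DONE. 7 tokens: [STR, STR, STR, ID, NUM, STAR, RPAREN]
Position 7: char is '"' -> STR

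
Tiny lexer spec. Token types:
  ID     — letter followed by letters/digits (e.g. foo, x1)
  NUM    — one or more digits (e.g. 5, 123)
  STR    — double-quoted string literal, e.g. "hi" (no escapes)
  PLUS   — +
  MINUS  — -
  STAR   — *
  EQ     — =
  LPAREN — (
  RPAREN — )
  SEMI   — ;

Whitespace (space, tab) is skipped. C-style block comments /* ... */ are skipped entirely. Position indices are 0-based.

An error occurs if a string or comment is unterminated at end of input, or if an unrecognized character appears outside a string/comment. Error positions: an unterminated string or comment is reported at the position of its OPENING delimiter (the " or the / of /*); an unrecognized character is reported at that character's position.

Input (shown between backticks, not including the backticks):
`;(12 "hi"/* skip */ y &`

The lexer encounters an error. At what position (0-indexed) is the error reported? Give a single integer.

pos=0: emit SEMI ';'
pos=1: emit LPAREN '('
pos=2: emit NUM '12' (now at pos=4)
pos=5: enter STRING mode
pos=5: emit STR "hi" (now at pos=9)
pos=9: enter COMMENT mode (saw '/*')
exit COMMENT mode (now at pos=19)
pos=20: emit ID 'y' (now at pos=21)
pos=22: ERROR — unrecognized char '&'

Answer: 22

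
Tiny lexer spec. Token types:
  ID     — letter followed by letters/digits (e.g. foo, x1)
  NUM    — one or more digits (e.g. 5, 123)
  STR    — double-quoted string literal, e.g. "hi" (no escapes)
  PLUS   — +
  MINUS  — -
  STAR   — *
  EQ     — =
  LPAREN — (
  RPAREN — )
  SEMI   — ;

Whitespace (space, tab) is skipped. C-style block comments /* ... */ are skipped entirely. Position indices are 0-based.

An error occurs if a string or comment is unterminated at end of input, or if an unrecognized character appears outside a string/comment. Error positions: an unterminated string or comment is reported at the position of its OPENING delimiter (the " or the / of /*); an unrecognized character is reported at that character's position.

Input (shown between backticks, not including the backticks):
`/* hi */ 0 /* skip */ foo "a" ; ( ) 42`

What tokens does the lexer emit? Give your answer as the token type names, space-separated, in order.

pos=0: enter COMMENT mode (saw '/*')
exit COMMENT mode (now at pos=8)
pos=9: emit NUM '0' (now at pos=10)
pos=11: enter COMMENT mode (saw '/*')
exit COMMENT mode (now at pos=21)
pos=22: emit ID 'foo' (now at pos=25)
pos=26: enter STRING mode
pos=26: emit STR "a" (now at pos=29)
pos=30: emit SEMI ';'
pos=32: emit LPAREN '('
pos=34: emit RPAREN ')'
pos=36: emit NUM '42' (now at pos=38)
DONE. 7 tokens: [NUM, ID, STR, SEMI, LPAREN, RPAREN, NUM]

Answer: NUM ID STR SEMI LPAREN RPAREN NUM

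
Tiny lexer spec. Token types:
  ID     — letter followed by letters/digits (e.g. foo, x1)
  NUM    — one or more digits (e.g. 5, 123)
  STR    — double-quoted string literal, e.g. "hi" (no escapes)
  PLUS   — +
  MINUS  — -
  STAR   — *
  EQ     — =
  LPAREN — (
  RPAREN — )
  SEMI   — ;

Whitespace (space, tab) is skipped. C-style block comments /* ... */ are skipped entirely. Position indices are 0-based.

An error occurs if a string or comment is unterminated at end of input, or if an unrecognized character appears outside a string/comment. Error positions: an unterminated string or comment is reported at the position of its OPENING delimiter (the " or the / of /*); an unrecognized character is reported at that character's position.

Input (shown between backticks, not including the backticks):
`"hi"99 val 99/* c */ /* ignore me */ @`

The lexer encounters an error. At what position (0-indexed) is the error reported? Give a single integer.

Answer: 37

Derivation:
pos=0: enter STRING mode
pos=0: emit STR "hi" (now at pos=4)
pos=4: emit NUM '99' (now at pos=6)
pos=7: emit ID 'val' (now at pos=10)
pos=11: emit NUM '99' (now at pos=13)
pos=13: enter COMMENT mode (saw '/*')
exit COMMENT mode (now at pos=20)
pos=21: enter COMMENT mode (saw '/*')
exit COMMENT mode (now at pos=36)
pos=37: ERROR — unrecognized char '@'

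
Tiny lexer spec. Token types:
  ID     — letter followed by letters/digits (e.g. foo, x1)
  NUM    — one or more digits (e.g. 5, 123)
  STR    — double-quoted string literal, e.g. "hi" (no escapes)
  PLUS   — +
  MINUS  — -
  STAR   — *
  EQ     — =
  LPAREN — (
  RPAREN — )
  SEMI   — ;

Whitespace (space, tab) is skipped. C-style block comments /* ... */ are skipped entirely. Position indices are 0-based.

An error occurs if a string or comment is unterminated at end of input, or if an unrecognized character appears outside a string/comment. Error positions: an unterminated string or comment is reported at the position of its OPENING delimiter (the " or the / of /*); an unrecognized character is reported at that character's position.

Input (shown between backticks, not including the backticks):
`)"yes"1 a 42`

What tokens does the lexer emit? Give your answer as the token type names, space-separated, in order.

Answer: RPAREN STR NUM ID NUM

Derivation:
pos=0: emit RPAREN ')'
pos=1: enter STRING mode
pos=1: emit STR "yes" (now at pos=6)
pos=6: emit NUM '1' (now at pos=7)
pos=8: emit ID 'a' (now at pos=9)
pos=10: emit NUM '42' (now at pos=12)
DONE. 5 tokens: [RPAREN, STR, NUM, ID, NUM]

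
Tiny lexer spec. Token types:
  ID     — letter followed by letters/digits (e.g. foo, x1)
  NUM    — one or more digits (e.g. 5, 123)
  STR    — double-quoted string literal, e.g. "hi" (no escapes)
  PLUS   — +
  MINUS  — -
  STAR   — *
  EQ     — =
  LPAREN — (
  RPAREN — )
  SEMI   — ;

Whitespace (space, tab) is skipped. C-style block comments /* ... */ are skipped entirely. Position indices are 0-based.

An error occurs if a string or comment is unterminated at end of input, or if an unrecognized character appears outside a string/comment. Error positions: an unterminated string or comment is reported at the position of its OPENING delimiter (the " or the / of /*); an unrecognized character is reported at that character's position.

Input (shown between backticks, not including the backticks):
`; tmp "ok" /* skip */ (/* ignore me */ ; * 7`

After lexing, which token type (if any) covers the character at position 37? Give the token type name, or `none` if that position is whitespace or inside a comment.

pos=0: emit SEMI ';'
pos=2: emit ID 'tmp' (now at pos=5)
pos=6: enter STRING mode
pos=6: emit STR "ok" (now at pos=10)
pos=11: enter COMMENT mode (saw '/*')
exit COMMENT mode (now at pos=21)
pos=22: emit LPAREN '('
pos=23: enter COMMENT mode (saw '/*')
exit COMMENT mode (now at pos=38)
pos=39: emit SEMI ';'
pos=41: emit STAR '*'
pos=43: emit NUM '7' (now at pos=44)
DONE. 7 tokens: [SEMI, ID, STR, LPAREN, SEMI, STAR, NUM]
Position 37: char is '/' -> none

Answer: none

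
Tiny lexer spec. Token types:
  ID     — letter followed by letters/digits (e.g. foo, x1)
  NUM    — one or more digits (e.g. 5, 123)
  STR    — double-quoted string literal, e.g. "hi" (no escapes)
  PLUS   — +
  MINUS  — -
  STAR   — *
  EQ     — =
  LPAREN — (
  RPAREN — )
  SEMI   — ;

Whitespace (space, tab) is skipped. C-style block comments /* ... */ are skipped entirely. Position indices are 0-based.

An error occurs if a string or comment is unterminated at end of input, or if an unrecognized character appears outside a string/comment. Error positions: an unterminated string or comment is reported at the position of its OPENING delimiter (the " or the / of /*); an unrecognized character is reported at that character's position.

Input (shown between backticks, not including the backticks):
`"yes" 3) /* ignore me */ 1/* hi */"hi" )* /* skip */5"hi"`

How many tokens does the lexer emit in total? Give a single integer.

Answer: 9

Derivation:
pos=0: enter STRING mode
pos=0: emit STR "yes" (now at pos=5)
pos=6: emit NUM '3' (now at pos=7)
pos=7: emit RPAREN ')'
pos=9: enter COMMENT mode (saw '/*')
exit COMMENT mode (now at pos=24)
pos=25: emit NUM '1' (now at pos=26)
pos=26: enter COMMENT mode (saw '/*')
exit COMMENT mode (now at pos=34)
pos=34: enter STRING mode
pos=34: emit STR "hi" (now at pos=38)
pos=39: emit RPAREN ')'
pos=40: emit STAR '*'
pos=42: enter COMMENT mode (saw '/*')
exit COMMENT mode (now at pos=52)
pos=52: emit NUM '5' (now at pos=53)
pos=53: enter STRING mode
pos=53: emit STR "hi" (now at pos=57)
DONE. 9 tokens: [STR, NUM, RPAREN, NUM, STR, RPAREN, STAR, NUM, STR]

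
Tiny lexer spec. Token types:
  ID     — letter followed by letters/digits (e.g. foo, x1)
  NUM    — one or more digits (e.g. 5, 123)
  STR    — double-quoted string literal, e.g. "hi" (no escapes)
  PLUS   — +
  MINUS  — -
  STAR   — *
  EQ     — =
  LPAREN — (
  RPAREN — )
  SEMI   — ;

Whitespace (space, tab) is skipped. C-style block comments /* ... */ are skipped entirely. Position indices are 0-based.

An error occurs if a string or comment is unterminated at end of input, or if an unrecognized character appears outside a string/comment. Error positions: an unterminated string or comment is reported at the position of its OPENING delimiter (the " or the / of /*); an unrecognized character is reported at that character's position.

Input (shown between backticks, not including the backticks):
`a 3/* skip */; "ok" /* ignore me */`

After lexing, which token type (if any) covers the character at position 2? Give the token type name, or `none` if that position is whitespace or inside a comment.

pos=0: emit ID 'a' (now at pos=1)
pos=2: emit NUM '3' (now at pos=3)
pos=3: enter COMMENT mode (saw '/*')
exit COMMENT mode (now at pos=13)
pos=13: emit SEMI ';'
pos=15: enter STRING mode
pos=15: emit STR "ok" (now at pos=19)
pos=20: enter COMMENT mode (saw '/*')
exit COMMENT mode (now at pos=35)
DONE. 4 tokens: [ID, NUM, SEMI, STR]
Position 2: char is '3' -> NUM

Answer: NUM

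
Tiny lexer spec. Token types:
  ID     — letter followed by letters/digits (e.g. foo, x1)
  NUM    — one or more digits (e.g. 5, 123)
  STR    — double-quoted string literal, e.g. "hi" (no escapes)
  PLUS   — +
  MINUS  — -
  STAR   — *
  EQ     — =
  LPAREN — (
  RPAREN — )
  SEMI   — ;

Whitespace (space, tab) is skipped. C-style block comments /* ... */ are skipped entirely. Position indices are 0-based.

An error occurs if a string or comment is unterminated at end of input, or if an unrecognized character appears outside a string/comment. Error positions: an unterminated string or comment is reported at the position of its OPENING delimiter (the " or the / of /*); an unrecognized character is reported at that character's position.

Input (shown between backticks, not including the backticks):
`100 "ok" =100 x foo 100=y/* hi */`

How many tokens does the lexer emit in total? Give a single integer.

Answer: 9

Derivation:
pos=0: emit NUM '100' (now at pos=3)
pos=4: enter STRING mode
pos=4: emit STR "ok" (now at pos=8)
pos=9: emit EQ '='
pos=10: emit NUM '100' (now at pos=13)
pos=14: emit ID 'x' (now at pos=15)
pos=16: emit ID 'foo' (now at pos=19)
pos=20: emit NUM '100' (now at pos=23)
pos=23: emit EQ '='
pos=24: emit ID 'y' (now at pos=25)
pos=25: enter COMMENT mode (saw '/*')
exit COMMENT mode (now at pos=33)
DONE. 9 tokens: [NUM, STR, EQ, NUM, ID, ID, NUM, EQ, ID]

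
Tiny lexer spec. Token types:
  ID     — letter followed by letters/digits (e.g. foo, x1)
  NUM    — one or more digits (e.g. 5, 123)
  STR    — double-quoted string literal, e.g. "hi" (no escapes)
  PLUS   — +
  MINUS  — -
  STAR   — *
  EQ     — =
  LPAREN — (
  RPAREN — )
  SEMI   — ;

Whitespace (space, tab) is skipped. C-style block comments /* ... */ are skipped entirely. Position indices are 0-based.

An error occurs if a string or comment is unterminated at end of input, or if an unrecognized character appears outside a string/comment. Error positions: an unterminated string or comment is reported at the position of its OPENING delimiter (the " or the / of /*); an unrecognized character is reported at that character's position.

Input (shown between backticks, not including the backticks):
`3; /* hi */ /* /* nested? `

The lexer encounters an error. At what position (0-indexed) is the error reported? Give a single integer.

pos=0: emit NUM '3' (now at pos=1)
pos=1: emit SEMI ';'
pos=3: enter COMMENT mode (saw '/*')
exit COMMENT mode (now at pos=11)
pos=12: enter COMMENT mode (saw '/*')
pos=12: ERROR — unterminated comment (reached EOF)

Answer: 12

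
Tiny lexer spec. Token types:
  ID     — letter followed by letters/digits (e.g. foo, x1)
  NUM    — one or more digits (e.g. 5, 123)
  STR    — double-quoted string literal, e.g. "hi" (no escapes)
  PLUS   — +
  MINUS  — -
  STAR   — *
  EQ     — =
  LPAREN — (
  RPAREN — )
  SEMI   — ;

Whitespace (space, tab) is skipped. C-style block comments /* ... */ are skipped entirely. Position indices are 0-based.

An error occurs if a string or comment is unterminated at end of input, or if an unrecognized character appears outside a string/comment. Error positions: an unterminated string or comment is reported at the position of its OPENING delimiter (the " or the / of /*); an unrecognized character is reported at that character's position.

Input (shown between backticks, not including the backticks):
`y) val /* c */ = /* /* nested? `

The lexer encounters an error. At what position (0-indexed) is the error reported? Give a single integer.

Answer: 17

Derivation:
pos=0: emit ID 'y' (now at pos=1)
pos=1: emit RPAREN ')'
pos=3: emit ID 'val' (now at pos=6)
pos=7: enter COMMENT mode (saw '/*')
exit COMMENT mode (now at pos=14)
pos=15: emit EQ '='
pos=17: enter COMMENT mode (saw '/*')
pos=17: ERROR — unterminated comment (reached EOF)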